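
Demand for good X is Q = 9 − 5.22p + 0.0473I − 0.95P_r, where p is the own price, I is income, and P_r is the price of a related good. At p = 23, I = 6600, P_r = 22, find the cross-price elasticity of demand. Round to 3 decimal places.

-0.116

At the given point, Q = 9 − 5.22(23) + 0.0473(6600) − 0.95(22) = 9 − 120.06 + 312.18 − 20.9 = 180.22.
∂Q/∂P_r = −0.95, so E_xy = -0.95·(22/180.22) ≈ -0.116.
E_xy < 0: the goods are complements.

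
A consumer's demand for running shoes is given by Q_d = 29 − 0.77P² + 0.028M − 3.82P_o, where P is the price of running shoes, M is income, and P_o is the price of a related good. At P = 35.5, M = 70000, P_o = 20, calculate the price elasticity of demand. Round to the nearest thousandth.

-2.060

Evaluating quantity at (P, M, P_o) gives Q_d = 29 − 0.77(35.5)² + 0.028(70000) − 3.82(20) = 29 − 970.3925 + 1960 − 76.4 = 942.2075.
∂Q_d/∂P = −2·0.77·P = -54.67, so E_p = -54.67·(35.5/942.2075) ≈ -2.060.
|E_p| > 1: demand is elastic.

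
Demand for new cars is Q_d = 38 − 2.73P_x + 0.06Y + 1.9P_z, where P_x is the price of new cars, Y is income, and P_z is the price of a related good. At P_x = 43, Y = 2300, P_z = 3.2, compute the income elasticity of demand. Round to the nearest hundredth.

Substituting, Q_d = 38 − 2.73(43) + 0.06(2300) + 1.9(3.2) = 38 − 117.39 + 138 + 6.08 = 64.69.
∂Q_d/∂Y = +0.06, so E_I = 0.06·(2300/64.69) ≈ 2.13.
E_I > 1: normal good (luxury).

2.13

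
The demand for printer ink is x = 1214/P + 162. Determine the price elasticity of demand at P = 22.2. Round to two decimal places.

-0.25

At P = 22.2, x = 216.6847.
dx/dP = −1214/P² = −2.4633.
Point elasticity E = (dx/dP)·(P/x) = -2.4633 × 22.2/216.6847 ≈ -0.25.
|E| < 1, so demand is inelastic at this price.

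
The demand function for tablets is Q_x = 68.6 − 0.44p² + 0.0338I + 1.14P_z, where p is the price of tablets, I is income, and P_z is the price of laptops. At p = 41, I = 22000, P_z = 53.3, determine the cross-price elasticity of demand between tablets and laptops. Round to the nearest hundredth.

0.46

Q_x = 68.6 − 0.44(41)² + 0.0338(22000) + 1.14(53.3) = 68.6 − 739.64 + 743.6 + 60.762 = 133.322.
∂Q_x/∂P_z = +1.14, so E_xy = 1.14·(53.3/133.322) ≈ 0.46.
E_xy > 0: the goods are substitutes.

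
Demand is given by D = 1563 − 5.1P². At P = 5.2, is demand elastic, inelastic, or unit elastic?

inelastic

At P = 5.2, D = 1425.096.
dD/dP = −2·5.1·P = −53.04.
Point elasticity E = (dD/dP)·(P/D) = -53.04 × 5.2/1425.096 ≈ -0.194.
|E| ≈ 0.194 < 1, so demand is inelastic.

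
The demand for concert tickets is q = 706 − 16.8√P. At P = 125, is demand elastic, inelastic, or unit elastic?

inelastic

At P = 125, q = 518.1703.
dq/dP = −16.8/(2√P) = −16.8/(2·11.1803).
Point elasticity E = (dq/dP)·(P/q) = -0.7513 × 125/518.1703 ≈ -0.181.
|E| ≈ 0.181 < 1, so demand is inelastic.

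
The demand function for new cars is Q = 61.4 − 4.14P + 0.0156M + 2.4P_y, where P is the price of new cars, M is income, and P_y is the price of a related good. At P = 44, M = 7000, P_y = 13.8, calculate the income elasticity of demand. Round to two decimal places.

Q = 61.4 − 4.14(44) + 0.0156(7000) + 2.4(13.8) = 61.4 − 182.16 + 109.2 + 33.12 = 21.56.
∂Q/∂M = +0.0156, so E_I = 0.0156·(7000/21.56) ≈ 5.06.
E_I > 1: normal good (luxury).

5.06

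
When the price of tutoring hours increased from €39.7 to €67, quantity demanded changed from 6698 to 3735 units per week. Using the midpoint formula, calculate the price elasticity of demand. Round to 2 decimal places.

-1.11

%Δq = (3735 − 6698)/[(6698 + 3735)/2] = -2963/5216.5 ≈ -0.5680.
%ΔP = (67 − 39.7)/[(39.7 + 67)/2] = 27.3/53.35 ≈ 0.5117.
Arc elasticity E = %Δq/%ΔP ≈ -0.5680/0.5117 ≈ -1.11.
|E| > 1: demand is elastic over this range.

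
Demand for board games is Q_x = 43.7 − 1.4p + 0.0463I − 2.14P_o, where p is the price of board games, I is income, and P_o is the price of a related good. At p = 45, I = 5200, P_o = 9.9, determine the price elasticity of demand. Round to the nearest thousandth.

At the given point, Q_x = 43.7 − 1.4(45) + 0.0463(5200) − 2.14(9.9) = 43.7 − 63 + 240.76 − 21.186 = 200.274.
∂Q_x/∂p = −1.4, so E_p = (−1.4)·(45/200.274) ≈ -0.315.
|E_p| < 1: demand is inelastic.

-0.315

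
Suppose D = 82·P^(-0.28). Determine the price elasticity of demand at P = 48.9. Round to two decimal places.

For a Cobb–Douglas (constant-elasticity) form D = A·P^α·…, the elasticity with respect to P equals the exponent α at every point.
Here the exponent on P is -0.28, so the price elasticity of demand is -0.28.

-0.28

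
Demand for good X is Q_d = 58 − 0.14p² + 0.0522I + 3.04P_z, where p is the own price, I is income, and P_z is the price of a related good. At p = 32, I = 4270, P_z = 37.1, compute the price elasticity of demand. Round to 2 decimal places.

Evaluating quantity at (p, I, P_z) gives Q_d = 58 − 0.14(32)² + 0.0522(4270) + 3.04(37.1) = 58 − 143.36 + 222.894 + 112.784 = 250.318.
∂Q_d/∂p = −2·0.14·p = -8.96, so E_p = -8.96·(32/250.318) ≈ -1.15.
|E_p| > 1: demand is elastic.

-1.15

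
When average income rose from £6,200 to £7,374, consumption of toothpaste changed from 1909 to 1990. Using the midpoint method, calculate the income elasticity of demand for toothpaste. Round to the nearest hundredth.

0.24

%ΔQ = (1990 − 1909)/[(1909+1990)/2] = 81/1949.5 ≈ 0.0415.
%ΔI = (7,374 − 6,200)/[(6,200+7,374)/2] = 1174/6787 ≈ 0.1730.
E_I = %ΔQ/%ΔI ≈ 0.24.
E_I ∈ (0,1): normal good (necessity).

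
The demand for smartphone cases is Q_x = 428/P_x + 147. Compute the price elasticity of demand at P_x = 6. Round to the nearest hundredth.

At P_x = 6, Q_x = 218.3333.
dQ_x/dP_x = −428/P_x² = −11.8889.
Point elasticity E = (dQ_x/dP_x)·(P_x/Q_x) = -11.8889 × 6/218.3333 ≈ -0.33.
|E| < 1, so demand is inelastic at this price.

-0.33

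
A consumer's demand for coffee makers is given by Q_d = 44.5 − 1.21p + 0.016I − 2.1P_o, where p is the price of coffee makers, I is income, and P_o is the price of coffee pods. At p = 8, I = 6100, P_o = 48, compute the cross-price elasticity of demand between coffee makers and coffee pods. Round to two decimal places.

Substituting, Q_d = 44.5 − 1.21(8) + 0.016(6100) − 2.1(48) = 44.5 − 9.68 + 97.6 − 100.8 = 31.62.
∂Q_d/∂P_o = −2.1, so E_xy = -2.1·(48/31.62) ≈ -3.19.
E_xy < 0: the goods are complements.

-3.19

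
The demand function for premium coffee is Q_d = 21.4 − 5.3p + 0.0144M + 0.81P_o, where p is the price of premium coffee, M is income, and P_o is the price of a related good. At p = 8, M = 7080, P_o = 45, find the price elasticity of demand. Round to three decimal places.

Evaluating quantity at (p, M, P_o) gives Q_d = 21.4 − 5.3(8) + 0.0144(7080) + 0.81(45) = 21.4 − 42.4 + 101.952 + 36.45 = 117.402.
∂Q_d/∂p = −5.3, so E_p = (−5.3)·(8/117.402) ≈ -0.361.
|E_p| < 1: demand is inelastic.

-0.361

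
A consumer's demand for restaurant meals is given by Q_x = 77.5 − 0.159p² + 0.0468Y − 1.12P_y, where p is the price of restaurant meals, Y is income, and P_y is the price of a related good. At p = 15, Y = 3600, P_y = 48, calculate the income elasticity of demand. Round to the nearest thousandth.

At the given point, Q_x = 77.5 − 0.159(15)² + 0.0468(3600) − 1.12(48) = 77.5 − 35.775 + 168.48 − 53.76 = 156.445.
∂Q_x/∂Y = +0.0468, so E_I = 0.0468·(3600/156.445) ≈ 1.077.
E_I > 1: normal good (luxury).

1.077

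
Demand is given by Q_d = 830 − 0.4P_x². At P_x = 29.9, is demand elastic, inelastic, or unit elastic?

At P_x = 29.9, Q_d = 472.396.
dQ_d/dP_x = −2·0.4·P_x = −23.92.
Point elasticity E = (dQ_d/dP_x)·(P_x/Q_d) = -23.92 × 29.9/472.396 ≈ -1.514.
|E| ≈ 1.514 > 1, so demand is elastic.

elastic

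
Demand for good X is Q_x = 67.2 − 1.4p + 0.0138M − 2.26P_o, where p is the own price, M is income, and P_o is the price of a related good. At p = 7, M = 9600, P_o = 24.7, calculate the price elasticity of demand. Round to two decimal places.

Substituting, Q_x = 67.2 − 1.4(7) + 0.0138(9600) − 2.26(24.7) = 67.2 − 9.8 + 132.48 − 55.822 = 134.058.
∂Q_x/∂p = −1.4, so E_p = (−1.4)·(7/134.058) ≈ -0.07.
|E_p| < 1: demand is inelastic.

-0.07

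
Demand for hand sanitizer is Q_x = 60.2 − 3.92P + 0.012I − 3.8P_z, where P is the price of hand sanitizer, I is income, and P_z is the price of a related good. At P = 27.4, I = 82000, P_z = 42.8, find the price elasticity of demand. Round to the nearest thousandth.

Substituting, Q_x = 60.2 − 3.92(27.4) + 0.012(82000) − 3.8(42.8) = 60.2 − 107.408 + 984 − 162.64 = 774.152.
∂Q_x/∂P = −3.92, so E_p = (−3.92)·(27.4/774.152) ≈ -0.139.
|E_p| < 1: demand is inelastic.

-0.139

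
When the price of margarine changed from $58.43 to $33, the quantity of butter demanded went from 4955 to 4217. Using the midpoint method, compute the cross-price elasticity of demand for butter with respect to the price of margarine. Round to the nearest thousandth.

%ΔQ_x = (4217 − 4955)/[(4955+4217)/2] = -738/4586 ≈ -0.1609.
%ΔP_y = (33 − 58.43)/[(58.43+33)/2] ≈ -0.5563.
E_xy = -0.1609/-0.5563 ≈ 0.289.
E_xy > 0, so butter and margarine are substitutes.

0.289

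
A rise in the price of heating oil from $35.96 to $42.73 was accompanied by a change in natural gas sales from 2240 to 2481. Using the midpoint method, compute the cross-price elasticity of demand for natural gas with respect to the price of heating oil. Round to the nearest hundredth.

0.59

%ΔQ_x = (2481 − 2240)/[(2240+2481)/2] = 241/2360.5 ≈ 0.1021.
%ΔP_y = (42.73 − 35.96)/[(35.96+42.73)/2] ≈ 0.1721.
E_xy = 0.1021/0.1721 ≈ 0.59.
E_xy > 0, so natural gas and heating oil are substitutes.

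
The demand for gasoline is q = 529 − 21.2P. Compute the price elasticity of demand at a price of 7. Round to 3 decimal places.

At P = 7, q = 380.6.
dq/dP = −21.2.
Point elasticity E = (dq/dP)·(P/q) = -21.2 × 7/380.6 ≈ -0.390.
|E| < 1, so demand is inelastic at this price.

-0.390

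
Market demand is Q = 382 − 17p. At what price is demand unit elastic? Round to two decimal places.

11.24

For linear demand Q = a − bp, E = −bp/(a − bp). |E| = 1 ⇒ bp = a − bp ⇒ p = a/(2b).
p = 382/(2·17) ≈ 11.24.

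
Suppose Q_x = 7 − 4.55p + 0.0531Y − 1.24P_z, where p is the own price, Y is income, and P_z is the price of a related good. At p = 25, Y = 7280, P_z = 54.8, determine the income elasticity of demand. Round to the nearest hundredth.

1.82

Q_x = 7 − 4.55(25) + 0.0531(7280) − 1.24(54.8) = 7 − 113.75 + 386.568 − 67.952 = 211.866.
∂Q_x/∂Y = +0.0531, so E_I = 0.0531·(7280/211.866) ≈ 1.82.
E_I > 1: normal good (luxury).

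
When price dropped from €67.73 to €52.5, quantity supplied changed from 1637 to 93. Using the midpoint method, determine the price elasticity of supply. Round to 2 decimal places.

7.05

%Δq = (93 − 1637)/[(1637 + 93)/2] = -1544/865 ≈ -1.7850.
%ΔP = (52.5 − 67.73)/[(67.73 + 52.5)/2] = -15.23/60.115 ≈ -0.2533.
Arc elasticity E = %Δq/%ΔP ≈ -1.7850/-0.2533 ≈ 7.05.
|E| > 1: supply is elastic over this range.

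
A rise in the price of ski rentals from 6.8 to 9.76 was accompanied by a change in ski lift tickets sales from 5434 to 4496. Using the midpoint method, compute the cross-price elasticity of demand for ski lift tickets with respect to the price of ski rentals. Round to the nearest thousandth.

%ΔQ_x = (4496 − 5434)/[(5434+4496)/2] = -938/4965 ≈ -0.1889.
%ΔP_y = (9.76 − 6.8)/[(6.8+9.76)/2] ≈ 0.3575.
E_xy = -0.1889/0.3575 ≈ -0.528.
E_xy < 0, so ski lift tickets and ski rentals are complements.

-0.528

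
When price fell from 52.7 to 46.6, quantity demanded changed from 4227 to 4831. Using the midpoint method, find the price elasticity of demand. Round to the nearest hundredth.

-1.09

%Δq = (4831 − 4227)/[(4227 + 4831)/2] = 604/4529 ≈ 0.1334.
%ΔP = (46.6 − 52.7)/[(52.7 + 46.6)/2] = -6.1/49.65 ≈ -0.1229.
Arc elasticity E = %Δq/%ΔP ≈ 0.1334/-0.1229 ≈ -1.09.
|E| > 1: demand is elastic over this range.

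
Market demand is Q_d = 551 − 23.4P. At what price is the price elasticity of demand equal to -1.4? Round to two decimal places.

13.74

Set −bP/(a − bP) = −1.4 ⇒ bP = 1.4(a − bP) ⇒ bP(1+1.4) = 1.4·a.
P = 1.4·551/(23.4·2.4) ≈ 13.74.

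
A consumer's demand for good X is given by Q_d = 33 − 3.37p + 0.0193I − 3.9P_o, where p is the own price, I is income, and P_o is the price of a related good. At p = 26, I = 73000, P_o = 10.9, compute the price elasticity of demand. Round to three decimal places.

First evaluate Q_d: 33 − 3.37(26) + 0.0193(73000) − 3.9(10.9) = 33 − 87.62 + 1408.9 − 42.51 = 1311.77.
∂Q_d/∂p = −3.37, so E_p = (−3.37)·(26/1311.77) ≈ -0.067.
|E_p| < 1: demand is inelastic.

-0.067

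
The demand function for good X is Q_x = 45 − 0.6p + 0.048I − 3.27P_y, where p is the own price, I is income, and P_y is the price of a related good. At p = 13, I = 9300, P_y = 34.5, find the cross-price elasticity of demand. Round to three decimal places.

First evaluate Q_x: 45 − 0.6(13) + 0.048(9300) − 3.27(34.5) = 45 − 7.8 + 446.4 − 112.815 = 370.785.
∂Q_x/∂P_y = −3.27, so E_xy = -3.27·(34.5/370.785) ≈ -0.304.
E_xy < 0: the goods are complements.

-0.304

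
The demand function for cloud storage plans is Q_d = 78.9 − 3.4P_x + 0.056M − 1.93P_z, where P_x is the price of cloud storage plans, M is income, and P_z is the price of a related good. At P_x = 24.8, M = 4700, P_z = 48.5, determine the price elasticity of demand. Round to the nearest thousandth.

-0.514

Substituting, Q_d = 78.9 − 3.4(24.8) + 0.056(4700) − 1.93(48.5) = 78.9 − 84.32 + 263.2 − 93.605 = 164.175.
∂Q_d/∂P_x = −3.4, so E_p = (−3.4)·(24.8/164.175) ≈ -0.514.
|E_p| < 1: demand is inelastic.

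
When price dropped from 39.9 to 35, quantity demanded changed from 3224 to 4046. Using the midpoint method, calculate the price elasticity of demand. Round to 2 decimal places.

%ΔQ = (4046 − 3224)/[(3224 + 4046)/2] = 822/3635 ≈ 0.2261.
%Δp = (35 − 39.9)/[(39.9 + 35)/2] = -4.9/37.45 ≈ -0.1308.
Arc elasticity E = %ΔQ/%Δp ≈ 0.2261/-0.1308 ≈ -1.73.
|E| > 1: demand is elastic over this range.

-1.73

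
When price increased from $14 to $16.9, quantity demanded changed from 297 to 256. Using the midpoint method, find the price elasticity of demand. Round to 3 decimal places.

-0.790

%Δq = (256 − 297)/[(297 + 256)/2] = -41/276.5 ≈ -0.1483.
%ΔP = (16.9 − 14)/[(14 + 16.9)/2] = 2.9/15.45 ≈ 0.1877.
Arc elasticity E = %Δq/%ΔP ≈ -0.1483/0.1877 ≈ -0.790.
|E| < 1: demand is inelastic over this range.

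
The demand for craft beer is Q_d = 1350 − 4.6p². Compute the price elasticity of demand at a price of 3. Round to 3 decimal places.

At p = 3, Q_d = 1308.6.
dQ_d/dp = −2·4.6·p = −27.6.
Point elasticity E = (dQ_d/dp)·(p/Q_d) = -27.6 × 3/1308.6 ≈ -0.063.
|E| < 1, so demand is inelastic at this price.

-0.063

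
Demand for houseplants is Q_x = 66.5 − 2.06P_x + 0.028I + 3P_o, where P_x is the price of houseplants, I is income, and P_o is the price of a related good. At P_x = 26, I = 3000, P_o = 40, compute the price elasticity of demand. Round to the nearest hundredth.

-0.25

Q_x = 66.5 − 2.06(26) + 0.028(3000) + 3(40) = 66.5 − 53.56 + 84 + 120 = 216.94.
∂Q_x/∂P_x = −2.06, so E_p = (−2.06)·(26/216.94) ≈ -0.25.
|E_p| < 1: demand is inelastic.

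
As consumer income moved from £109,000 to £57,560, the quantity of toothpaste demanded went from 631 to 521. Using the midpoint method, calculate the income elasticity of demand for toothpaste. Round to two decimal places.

%ΔQ = (521 − 631)/[(631+521)/2] = -110/576 ≈ -0.1910.
%ΔY = (57,560 − 109,000)/[(109,000+57,560)/2] = -51440/83280 ≈ -0.6177.
E_I = %ΔQ/%ΔY ≈ 0.31.
E_I ∈ (0,1): normal good (necessity).

0.31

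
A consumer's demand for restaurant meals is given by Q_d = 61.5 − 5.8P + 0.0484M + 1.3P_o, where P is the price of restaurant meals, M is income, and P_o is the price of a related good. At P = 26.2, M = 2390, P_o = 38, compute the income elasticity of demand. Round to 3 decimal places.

Evaluating quantity at (P, M, P_o) gives Q_d = 61.5 − 5.8(26.2) + 0.0484(2390) + 1.3(38) = 61.5 − 151.96 + 115.676 + 49.4 = 74.616.
∂Q_d/∂M = +0.0484, so E_I = 0.0484·(2390/74.616) ≈ 1.550.
E_I > 1: normal good (luxury).

1.550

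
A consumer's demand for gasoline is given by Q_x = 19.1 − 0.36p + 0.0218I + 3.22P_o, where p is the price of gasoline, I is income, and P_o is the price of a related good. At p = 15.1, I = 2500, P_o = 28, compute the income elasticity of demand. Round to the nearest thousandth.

Substituting, Q_x = 19.1 − 0.36(15.1) + 0.0218(2500) + 3.22(28) = 19.1 − 5.436 + 54.5 + 90.16 = 158.324.
∂Q_x/∂I = +0.0218, so E_I = 0.0218·(2500/158.324) ≈ 0.344.
E_I ∈ (0,1): normal good (necessity).

0.344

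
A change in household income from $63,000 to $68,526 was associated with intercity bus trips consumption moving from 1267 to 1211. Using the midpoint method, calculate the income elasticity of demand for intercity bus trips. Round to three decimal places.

%ΔQ = (1211 − 1267)/[(1267+1211)/2] = -56/1239 ≈ -0.0452.
%ΔI = (68,526 − 63,000)/[(63,000+68,526)/2] = 5526/65763 ≈ 0.0840.
E_I = %ΔQ/%ΔI ≈ -0.538.
E_I < 0: inferior good.

-0.538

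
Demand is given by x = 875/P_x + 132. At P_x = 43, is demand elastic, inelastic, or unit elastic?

inelastic

At P_x = 43, x = 152.3488.
dx/dP_x = −875/P_x² = −0.4732.
Point elasticity E = (dx/dP_x)·(P_x/x) = -0.4732 × 43/152.3488 ≈ -0.134.
|E| ≈ 0.134 < 1, so demand is inelastic.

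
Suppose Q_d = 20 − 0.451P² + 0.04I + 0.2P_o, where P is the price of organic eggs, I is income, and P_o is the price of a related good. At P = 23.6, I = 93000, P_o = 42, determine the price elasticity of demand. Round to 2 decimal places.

Substituting, Q_d = 20 − 0.451(23.6)² + 0.04(93000) + 0.2(42) = 20 − 251.189 + 3720 + 8.4 = 3497.211.
∂Q_d/∂P = −2·0.451·P = -21.2872, so E_p = -21.2872·(23.6/3497.211) ≈ -0.14.
|E_p| < 1: demand is inelastic.

-0.14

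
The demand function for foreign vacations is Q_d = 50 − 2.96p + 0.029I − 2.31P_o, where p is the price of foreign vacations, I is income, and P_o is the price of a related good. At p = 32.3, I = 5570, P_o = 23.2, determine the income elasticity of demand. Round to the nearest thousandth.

2.592

At the given point, Q_d = 50 − 2.96(32.3) + 0.029(5570) − 2.31(23.2) = 50 − 95.608 + 161.53 − 53.592 = 62.33.
∂Q_d/∂I = +0.029, so E_I = 0.029·(5570/62.33) ≈ 2.592.
E_I > 1: normal good (luxury).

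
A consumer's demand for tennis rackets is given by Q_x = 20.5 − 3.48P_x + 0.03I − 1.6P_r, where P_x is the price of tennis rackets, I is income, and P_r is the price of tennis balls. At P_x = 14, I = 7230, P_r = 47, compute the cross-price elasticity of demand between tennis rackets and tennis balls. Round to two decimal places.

-0.66

First evaluate Q_x: 20.5 − 3.48(14) + 0.03(7230) − 1.6(47) = 20.5 − 48.72 + 216.9 − 75.2 = 113.48.
∂Q_x/∂P_r = −1.6, so E_xy = -1.6·(47/113.48) ≈ -0.66.
E_xy < 0: the goods are complements.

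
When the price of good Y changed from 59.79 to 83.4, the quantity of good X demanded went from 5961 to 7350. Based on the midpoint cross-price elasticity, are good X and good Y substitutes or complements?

substitutes

%ΔQ_x = (7350 − 5961)/[(5961+7350)/2] = 1389/6655.5 ≈ 0.2087.
%ΔP_y = (83.4 − 59.79)/[(59.79+83.4)/2] ≈ 0.3298.
E_xy = 0.2087/0.3298 ≈ 0.633.
E_xy > 0, so the goods are substitutes.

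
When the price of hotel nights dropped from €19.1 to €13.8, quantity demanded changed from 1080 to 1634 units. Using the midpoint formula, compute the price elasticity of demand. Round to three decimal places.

%Δq = (1634 − 1080)/[(1080 + 1634)/2] = 554/1357 ≈ 0.4083.
%Δp = (13.8 − 19.1)/[(19.1 + 13.8)/2] = -5.3/16.45 ≈ -0.3222.
Arc elasticity E = %Δq/%Δp ≈ 0.4083/-0.3222 ≈ -1.267.
|E| > 1: demand is elastic over this range.

-1.267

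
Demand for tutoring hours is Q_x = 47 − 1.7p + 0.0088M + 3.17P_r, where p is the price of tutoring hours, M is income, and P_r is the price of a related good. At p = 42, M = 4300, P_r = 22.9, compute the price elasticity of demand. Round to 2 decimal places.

First evaluate Q_x: 47 − 1.7(42) + 0.0088(4300) + 3.17(22.9) = 47 − 71.4 + 37.84 + 72.593 = 86.033.
∂Q_x/∂p = −1.7, so E_p = (−1.7)·(42/86.033) ≈ -0.83.
|E_p| < 1: demand is inelastic.

-0.83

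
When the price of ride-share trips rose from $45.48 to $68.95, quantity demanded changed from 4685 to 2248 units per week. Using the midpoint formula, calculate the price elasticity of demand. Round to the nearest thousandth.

%Δq = (2248 − 4685)/[(4685 + 2248)/2] = -2437/3466.5 ≈ -0.7030.
%Δp = (68.95 − 45.48)/[(45.48 + 68.95)/2] = 23.47/57.215 ≈ 0.4102.
Arc elasticity E = %Δq/%Δp ≈ -0.7030/0.4102 ≈ -1.714.
|E| > 1: demand is elastic over this range.

-1.714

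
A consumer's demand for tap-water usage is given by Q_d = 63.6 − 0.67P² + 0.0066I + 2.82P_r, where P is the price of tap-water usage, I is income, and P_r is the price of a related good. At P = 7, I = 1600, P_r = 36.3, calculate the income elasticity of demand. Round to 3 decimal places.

Q_d = 63.6 − 0.67(7)² + 0.0066(1600) + 2.82(36.3) = 63.6 − 32.83 + 10.56 + 102.366 = 143.696.
∂Q_d/∂I = +0.0066, so E_I = 0.0066·(1600/143.696) ≈ 0.073.
E_I ∈ (0,1): normal good (necessity).

0.073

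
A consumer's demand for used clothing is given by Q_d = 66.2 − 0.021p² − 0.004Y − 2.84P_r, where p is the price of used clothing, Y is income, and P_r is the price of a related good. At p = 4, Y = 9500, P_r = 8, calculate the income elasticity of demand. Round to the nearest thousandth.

-7.387

First evaluate Q_d: 66.2 − 0.021(4)² − 0.004(9500) − 2.84(8) = 66.2 − 0.336 − 38 − 22.72 = 5.144.
∂Q_d/∂Y = −0.004, so E_I = -0.004·(9500/5.144) ≈ -7.387.
E_I < 0: inferior good.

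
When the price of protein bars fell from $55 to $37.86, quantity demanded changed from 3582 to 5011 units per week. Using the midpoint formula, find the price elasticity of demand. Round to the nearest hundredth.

-0.90

%ΔQ = (5011 − 3582)/[(3582 + 5011)/2] = 1429/4296.5 ≈ 0.3326.
%ΔP = (37.86 − 55)/[(55 + 37.86)/2] = -17.14/46.43 ≈ -0.3692.
Arc elasticity E = %ΔQ/%ΔP ≈ 0.3326/-0.3692 ≈ -0.90.
|E| < 1: demand is inelastic over this range.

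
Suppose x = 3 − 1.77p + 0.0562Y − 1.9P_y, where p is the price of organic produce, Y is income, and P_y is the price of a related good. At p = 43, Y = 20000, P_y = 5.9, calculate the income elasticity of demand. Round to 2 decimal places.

1.08

At the given point, x = 3 − 1.77(43) + 0.0562(20000) − 1.9(5.9) = 3 − 76.11 + 1124 − 11.21 = 1039.68.
∂x/∂Y = +0.0562, so E_I = 0.0562·(20000/1039.68) ≈ 1.08.
E_I > 1: normal good (luxury).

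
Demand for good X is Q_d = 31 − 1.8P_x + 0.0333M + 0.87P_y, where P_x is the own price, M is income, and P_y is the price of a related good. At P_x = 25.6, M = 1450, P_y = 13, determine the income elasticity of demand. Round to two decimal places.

1.08

First evaluate Q_d: 31 − 1.8(25.6) + 0.0333(1450) + 0.87(13) = 31 − 46.08 + 48.285 + 11.31 = 44.515.
∂Q_d/∂M = +0.0333, so E_I = 0.0333·(1450/44.515) ≈ 1.08.
E_I > 1: normal good (luxury).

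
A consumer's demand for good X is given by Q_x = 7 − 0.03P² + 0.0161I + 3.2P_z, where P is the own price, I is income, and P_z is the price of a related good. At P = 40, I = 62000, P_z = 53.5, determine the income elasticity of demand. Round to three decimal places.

Substituting, Q_x = 7 − 0.03(40)² + 0.0161(62000) + 3.2(53.5) = 7 − 48 + 998.2 + 171.2 = 1128.4.
∂Q_x/∂I = +0.0161, so E_I = 0.0161·(62000/1128.4) ≈ 0.885.
E_I ∈ (0,1): normal good (necessity).

0.885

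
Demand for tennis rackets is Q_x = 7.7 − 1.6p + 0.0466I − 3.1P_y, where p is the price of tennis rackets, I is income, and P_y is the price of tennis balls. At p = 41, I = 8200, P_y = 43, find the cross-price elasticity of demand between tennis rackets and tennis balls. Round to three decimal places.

Q_x = 7.7 − 1.6(41) + 0.0466(8200) − 3.1(43) = 7.7 − 65.6 + 382.12 − 133.3 = 190.92.
∂Q_x/∂P_y = −3.1, so E_xy = -3.1·(43/190.92) ≈ -0.698.
E_xy < 0: the goods are complements.

-0.698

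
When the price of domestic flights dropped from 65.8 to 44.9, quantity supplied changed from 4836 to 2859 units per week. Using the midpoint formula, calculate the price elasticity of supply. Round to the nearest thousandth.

1.361

%Δq = (2859 − 4836)/[(4836 + 2859)/2] = -1977/3847.5 ≈ -0.5138.
%Δp = (44.9 − 65.8)/[(65.8 + 44.9)/2] = -20.9/55.35 ≈ -0.3776.
Arc elasticity E = %Δq/%Δp ≈ -0.5138/-0.3776 ≈ 1.361.
|E| > 1: supply is elastic over this range.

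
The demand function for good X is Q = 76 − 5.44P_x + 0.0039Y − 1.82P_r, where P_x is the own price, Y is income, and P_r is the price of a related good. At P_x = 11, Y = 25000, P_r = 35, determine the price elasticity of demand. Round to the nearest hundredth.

First evaluate Q: 76 − 5.44(11) + 0.0039(25000) − 1.82(35) = 76 − 59.84 + 97.5 − 63.7 = 49.96.
∂Q/∂P_x = −5.44, so E_p = (−5.44)·(11/49.96) ≈ -1.20.
|E_p| > 1: demand is elastic.

-1.20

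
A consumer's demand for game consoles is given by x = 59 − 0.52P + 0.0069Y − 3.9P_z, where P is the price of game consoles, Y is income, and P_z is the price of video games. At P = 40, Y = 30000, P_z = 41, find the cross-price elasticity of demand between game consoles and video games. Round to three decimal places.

-1.875

At the given point, x = 59 − 0.52(40) + 0.0069(30000) − 3.9(41) = 59 − 20.8 + 207 − 159.9 = 85.3.
∂x/∂P_z = −3.9, so E_xy = -3.9·(41/85.3) ≈ -1.875.
E_xy < 0: the goods are complements.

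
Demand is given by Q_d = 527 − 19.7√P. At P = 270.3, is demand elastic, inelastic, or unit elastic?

At P = 270.3, Q_d = 203.1162.
dQ_d/dP = −19.7/(2√P) = −19.7/(2·16.4408).
Point elasticity E = (dQ_d/dP)·(P/Q_d) = -0.5991 × 270.3/203.1162 ≈ -0.797.
|E| ≈ 0.797 < 1, so demand is inelastic.

inelastic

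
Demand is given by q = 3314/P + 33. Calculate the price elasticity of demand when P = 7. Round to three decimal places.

-0.935

At P = 7, q = 506.4286.
dq/dP = −3314/P² = −67.6327.
Point elasticity E = (dq/dP)·(P/q) = -67.6327 × 7/506.4286 ≈ -0.935.
|E| < 1, so demand is inelastic at this price.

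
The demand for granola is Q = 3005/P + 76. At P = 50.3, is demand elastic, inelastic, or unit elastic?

inelastic

At P = 50.3, Q = 135.7416.
dQ/dP = −3005/P² = −1.1877.
Point elasticity E = (dQ/dP)·(P/Q) = -1.1877 × 50.3/135.7416 ≈ -0.440.
|E| ≈ 0.440 < 1, so demand is inelastic.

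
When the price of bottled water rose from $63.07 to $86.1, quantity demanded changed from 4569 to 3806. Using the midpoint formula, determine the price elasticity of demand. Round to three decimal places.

-0.590

%Δq = (3806 − 4569)/[(4569 + 3806)/2] = -763/4187.5 ≈ -0.1822.
%ΔP = (86.1 − 63.07)/[(63.07 + 86.1)/2] = 23.03/74.585 ≈ 0.3088.
Arc elasticity E = %Δq/%ΔP ≈ -0.1822/0.3088 ≈ -0.590.
|E| < 1: demand is inelastic over this range.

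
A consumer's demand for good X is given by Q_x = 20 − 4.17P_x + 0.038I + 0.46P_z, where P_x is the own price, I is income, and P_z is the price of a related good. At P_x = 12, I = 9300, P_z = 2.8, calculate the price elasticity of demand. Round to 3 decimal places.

Evaluating quantity at (P_x, I, P_z) gives Q_x = 20 − 4.17(12) + 0.038(9300) + 0.46(2.8) = 20 − 50.04 + 353.4 + 1.288 = 324.648.
∂Q_x/∂P_x = −4.17, so E_p = (−4.17)·(12/324.648) ≈ -0.154.
|E_p| < 1: demand is inelastic.

-0.154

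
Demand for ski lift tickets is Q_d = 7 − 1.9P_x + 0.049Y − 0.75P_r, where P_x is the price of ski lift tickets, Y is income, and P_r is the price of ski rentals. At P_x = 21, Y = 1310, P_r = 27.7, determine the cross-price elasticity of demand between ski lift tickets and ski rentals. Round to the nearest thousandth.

-1.976

First evaluate Q_d: 7 − 1.9(21) + 0.049(1310) − 0.75(27.7) = 7 − 39.9 + 64.19 − 20.775 = 10.515.
∂Q_d/∂P_r = −0.75, so E_xy = -0.75·(27.7/10.515) ≈ -1.976.
E_xy < 0: the goods are complements.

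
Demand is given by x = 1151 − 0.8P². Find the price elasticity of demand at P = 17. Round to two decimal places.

-0.50

At P = 17, x = 919.8.
dx/dP = −2·0.8·P = −27.2.
Point elasticity E = (dx/dP)·(P/x) = -27.2 × 17/919.8 ≈ -0.50.
|E| < 1, so demand is inelastic at this price.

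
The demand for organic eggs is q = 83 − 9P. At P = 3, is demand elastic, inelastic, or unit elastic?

At P = 3, q = 56.
dq/dP = −9.
Point elasticity E = (dq/dP)·(P/q) = -9 × 3/56 ≈ -0.482.
|E| ≈ 0.482 < 1, so demand is inelastic.

inelastic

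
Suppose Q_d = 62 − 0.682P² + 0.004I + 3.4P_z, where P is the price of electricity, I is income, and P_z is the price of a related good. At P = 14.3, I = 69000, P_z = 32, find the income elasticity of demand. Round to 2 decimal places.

0.90

First evaluate Q_d: 62 − 0.682(14.3)² + 0.004(69000) + 3.4(32) = 62 − 139.4622 + 276 + 108.8 = 307.3378.
∂Q_d/∂I = +0.004, so E_I = 0.004·(69000/307.3378) ≈ 0.90.
E_I ∈ (0,1): normal good (necessity).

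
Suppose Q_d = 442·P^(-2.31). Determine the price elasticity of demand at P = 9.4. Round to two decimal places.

For a Cobb–Douglas (constant-elasticity) form Q_d = A·P^α·…, the elasticity with respect to P equals the exponent α at every point.
Here the exponent on P is -2.31, so the price elasticity of demand is -2.31.

-2.31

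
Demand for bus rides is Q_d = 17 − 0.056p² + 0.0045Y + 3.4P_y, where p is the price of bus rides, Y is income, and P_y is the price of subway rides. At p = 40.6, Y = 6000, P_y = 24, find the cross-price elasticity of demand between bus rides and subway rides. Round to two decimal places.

2.45

First evaluate Q_d: 17 − 0.056(40.6)² + 0.0045(6000) + 3.4(24) = 17 − 92.3082 + 27 + 81.6 = 33.2918.
∂Q_d/∂P_y = +3.4, so E_xy = 3.4·(24/33.2918) ≈ 2.45.
E_xy > 0: the goods are substitutes.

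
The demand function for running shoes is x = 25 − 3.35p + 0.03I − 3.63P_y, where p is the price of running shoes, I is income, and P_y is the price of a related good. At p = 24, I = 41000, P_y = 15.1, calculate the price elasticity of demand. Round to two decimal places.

At the given point, x = 25 − 3.35(24) + 0.03(41000) − 3.63(15.1) = 25 − 80.4 + 1230 − 54.813 = 1119.787.
∂x/∂p = −3.35, so E_p = (−3.35)·(24/1119.787) ≈ -0.07.
|E_p| < 1: demand is inelastic.

-0.07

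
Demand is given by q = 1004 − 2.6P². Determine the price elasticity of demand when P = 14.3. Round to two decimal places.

At P = 14.3, q = 472.326.
dq/dP = −2·2.6·P = −74.36.
Point elasticity E = (dq/dP)·(P/q) = -74.36 × 14.3/472.326 ≈ -2.25.
|E| > 1, so demand is elastic at this price.

-2.25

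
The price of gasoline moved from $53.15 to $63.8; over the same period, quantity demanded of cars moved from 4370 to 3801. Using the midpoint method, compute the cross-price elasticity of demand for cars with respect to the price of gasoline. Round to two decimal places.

-0.76

%ΔQ_x = (3801 − 4370)/[(4370+3801)/2] = -569/4085.5 ≈ -0.1393.
%ΔP_y = (63.8 − 53.15)/[(53.15+63.8)/2] ≈ 0.1821.
E_xy = -0.1393/0.1821 ≈ -0.76.
E_xy < 0, so cars and gasoline are complements.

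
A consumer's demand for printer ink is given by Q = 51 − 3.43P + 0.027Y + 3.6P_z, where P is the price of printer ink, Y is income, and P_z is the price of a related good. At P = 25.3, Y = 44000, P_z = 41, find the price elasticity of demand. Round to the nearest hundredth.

Substituting, Q = 51 − 3.43(25.3) + 0.027(44000) + 3.6(41) = 51 − 86.779 + 1188 + 147.6 = 1299.821.
∂Q/∂P = −3.43, so E_p = (−3.43)·(25.3/1299.821) ≈ -0.07.
|E_p| < 1: demand is inelastic.

-0.07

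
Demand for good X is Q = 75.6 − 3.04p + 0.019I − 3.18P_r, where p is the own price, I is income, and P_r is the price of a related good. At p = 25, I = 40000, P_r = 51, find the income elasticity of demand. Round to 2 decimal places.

At the given point, Q = 75.6 − 3.04(25) + 0.019(40000) − 3.18(51) = 75.6 − 76 + 760 − 162.18 = 597.42.
∂Q/∂I = +0.019, so E_I = 0.019·(40000/597.42) ≈ 1.27.
E_I > 1: normal good (luxury).

1.27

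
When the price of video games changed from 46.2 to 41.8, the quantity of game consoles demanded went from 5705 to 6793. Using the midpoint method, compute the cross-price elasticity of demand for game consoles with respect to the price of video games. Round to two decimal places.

%ΔQ_x = (6793 − 5705)/[(5705+6793)/2] = 1088/6249 ≈ 0.1741.
%ΔP_y = (41.8 − 46.2)/[(46.2+41.8)/2] ≈ -0.1000.
E_xy = 0.1741/-0.1000 ≈ -1.74.
E_xy < 0, so game consoles and video games are complements.

-1.74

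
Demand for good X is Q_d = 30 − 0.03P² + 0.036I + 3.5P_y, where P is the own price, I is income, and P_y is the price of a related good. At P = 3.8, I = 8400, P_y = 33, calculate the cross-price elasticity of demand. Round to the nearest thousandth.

0.258

At the given point, Q_d = 30 − 0.03(3.8)² + 0.036(8400) + 3.5(33) = 30 − 0.4332 + 302.4 + 115.5 = 447.4668.
∂Q_d/∂P_y = +3.5, so E_xy = 3.5·(33/447.4668) ≈ 0.258.
E_xy > 0: the goods are substitutes.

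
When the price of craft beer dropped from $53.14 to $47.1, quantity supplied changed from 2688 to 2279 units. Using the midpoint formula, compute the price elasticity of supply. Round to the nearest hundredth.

1.37

%ΔQ = (2279 − 2688)/[(2688 + 2279)/2] = -409/2483.5 ≈ -0.1647.
%ΔP = (47.1 − 53.14)/[(53.14 + 47.1)/2] = -6.04/50.12 ≈ -0.1205.
Arc elasticity E = %ΔQ/%ΔP ≈ -0.1647/-0.1205 ≈ 1.37.
|E| > 1: supply is elastic over this range.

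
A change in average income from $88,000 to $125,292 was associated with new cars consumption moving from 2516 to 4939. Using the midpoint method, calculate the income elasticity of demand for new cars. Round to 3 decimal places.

%ΔQ = (4939 − 2516)/[(2516+4939)/2] = 2423/3727.5 ≈ 0.6500.
%ΔY = (125,292 − 88,000)/[(88,000+125,292)/2] = 37292/106646 ≈ 0.3497.
E_I = %ΔQ/%ΔY ≈ 1.859.
E_I > 1: normal good (luxury).

1.859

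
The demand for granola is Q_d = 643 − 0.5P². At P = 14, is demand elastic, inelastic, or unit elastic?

At P = 14, Q_d = 545.
dQ_d/dP = −2·0.5·P = −14.
Point elasticity E = (dQ_d/dP)·(P/Q_d) = -14 × 14/545 ≈ -0.360.
|E| ≈ 0.360 < 1, so demand is inelastic.

inelastic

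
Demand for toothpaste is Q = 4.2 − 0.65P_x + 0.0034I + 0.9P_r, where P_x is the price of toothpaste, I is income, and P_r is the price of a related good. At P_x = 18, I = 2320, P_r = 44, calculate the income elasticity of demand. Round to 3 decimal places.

0.197

Evaluating quantity at (P_x, I, P_r) gives Q = 4.2 − 0.65(18) + 0.0034(2320) + 0.9(44) = 4.2 − 11.7 + 7.888 + 39.6 = 39.988.
∂Q/∂I = +0.0034, so E_I = 0.0034·(2320/39.988) ≈ 0.197.
E_I ∈ (0,1): normal good (necessity).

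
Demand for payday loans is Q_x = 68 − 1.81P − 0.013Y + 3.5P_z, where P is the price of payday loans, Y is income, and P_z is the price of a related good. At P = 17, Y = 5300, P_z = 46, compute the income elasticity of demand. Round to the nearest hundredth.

At the given point, Q_x = 68 − 1.81(17) − 0.013(5300) + 3.5(46) = 68 − 30.77 − 68.9 + 161 = 129.33.
∂Q_x/∂Y = −0.013, so E_I = -0.013·(5300/129.33) ≈ -0.53.
E_I < 0: inferior good.

-0.53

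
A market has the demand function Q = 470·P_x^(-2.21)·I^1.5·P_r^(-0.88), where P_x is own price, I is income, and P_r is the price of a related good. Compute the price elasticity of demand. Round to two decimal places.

For a Cobb–Douglas (constant-elasticity) form Q = A·P_x^α·…, the elasticity with respect to P_x equals the exponent α at every point.
Here the exponent on P_x is -2.21, so the price elasticity of demand is -2.21.

-2.21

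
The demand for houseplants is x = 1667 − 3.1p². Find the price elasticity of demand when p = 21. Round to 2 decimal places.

At p = 21, x = 299.9.
dx/dp = −2·3.1·p = −130.2.
Point elasticity E = (dx/dp)·(p/x) = -130.2 × 21/299.9 ≈ -9.12.
|E| > 1, so demand is elastic at this price.

-9.12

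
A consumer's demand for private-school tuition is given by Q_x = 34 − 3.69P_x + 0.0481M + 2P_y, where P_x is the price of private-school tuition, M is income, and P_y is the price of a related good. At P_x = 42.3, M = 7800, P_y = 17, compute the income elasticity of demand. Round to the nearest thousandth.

1.307

First evaluate Q_x: 34 − 3.69(42.3) + 0.0481(7800) + 2(17) = 34 − 156.087 + 375.18 + 34 = 287.093.
∂Q_x/∂M = +0.0481, so E_I = 0.0481·(7800/287.093) ≈ 1.307.
E_I > 1: normal good (luxury).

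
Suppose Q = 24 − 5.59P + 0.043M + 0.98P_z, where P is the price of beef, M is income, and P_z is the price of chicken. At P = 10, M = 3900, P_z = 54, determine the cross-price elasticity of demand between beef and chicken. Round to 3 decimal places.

0.280

At the given point, Q = 24 − 5.59(10) + 0.043(3900) + 0.98(54) = 24 − 55.9 + 167.7 + 52.92 = 188.72.
∂Q/∂P_z = +0.98, so E_xy = 0.98·(54/188.72) ≈ 0.280.
E_xy > 0: the goods are substitutes.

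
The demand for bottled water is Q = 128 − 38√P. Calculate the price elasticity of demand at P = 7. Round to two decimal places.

At P = 7, Q = 27.4615.
dQ/dP = −38/(2√P) = −38/(2·2.6458).
Point elasticity E = (dQ/dP)·(P/Q) = -7.1813 × 7/27.4615 ≈ -1.83.
|E| > 1, so demand is elastic at this price.

-1.83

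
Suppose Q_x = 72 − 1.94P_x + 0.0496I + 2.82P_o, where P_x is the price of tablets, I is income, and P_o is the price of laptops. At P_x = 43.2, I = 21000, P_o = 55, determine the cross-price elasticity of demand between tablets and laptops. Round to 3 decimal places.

First evaluate Q_x: 72 − 1.94(43.2) + 0.0496(21000) + 2.82(55) = 72 − 83.808 + 1041.6 + 155.1 = 1184.892.
∂Q_x/∂P_o = +2.82, so E_xy = 2.82·(55/1184.892) ≈ 0.131.
E_xy > 0: the goods are substitutes.

0.131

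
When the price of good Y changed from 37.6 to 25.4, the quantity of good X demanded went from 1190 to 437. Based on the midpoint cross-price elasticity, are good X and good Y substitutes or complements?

%ΔQ_x = (437 − 1190)/[(1190+437)/2] = -753/813.5 ≈ -0.9256.
%ΔP_y = (25.4 − 37.6)/[(37.6+25.4)/2] ≈ -0.3873.
E_xy = -0.9256/-0.3873 ≈ 2.390.
E_xy > 0, so the goods are substitutes.

substitutes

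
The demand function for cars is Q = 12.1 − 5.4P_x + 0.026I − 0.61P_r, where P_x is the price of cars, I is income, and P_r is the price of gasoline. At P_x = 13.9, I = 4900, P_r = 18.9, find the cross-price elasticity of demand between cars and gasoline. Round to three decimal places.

-0.218

Evaluating quantity at (P_x, I, P_r) gives Q = 12.1 − 5.4(13.9) + 0.026(4900) − 0.61(18.9) = 12.1 − 75.06 + 127.4 − 11.529 = 52.911.
∂Q/∂P_r = −0.61, so E_xy = -0.61·(18.9/52.911) ≈ -0.218.
E_xy < 0: the goods are complements.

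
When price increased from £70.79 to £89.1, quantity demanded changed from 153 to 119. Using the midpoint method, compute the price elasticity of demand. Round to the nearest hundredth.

-1.09

%ΔQ = (119 − 153)/[(153 + 119)/2] = -34/136 ≈ -0.2500.
%Δp = (89.1 − 70.79)/[(70.79 + 89.1)/2] = 18.31/79.945 ≈ 0.2290.
Arc elasticity E = %ΔQ/%Δp ≈ -0.2500/0.2290 ≈ -1.09.
|E| > 1: demand is elastic over this range.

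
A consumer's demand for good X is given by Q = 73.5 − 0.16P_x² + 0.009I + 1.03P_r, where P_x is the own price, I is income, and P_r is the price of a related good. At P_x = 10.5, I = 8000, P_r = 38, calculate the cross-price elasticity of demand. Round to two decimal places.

Evaluating quantity at (P_x, I, P_r) gives Q = 73.5 − 0.16(10.5)² + 0.009(8000) + 1.03(38) = 73.5 − 17.64 + 72 + 39.14 = 167.
∂Q/∂P_r = +1.03, so E_xy = 1.03·(38/167) ≈ 0.23.
E_xy > 0: the goods are substitutes.

0.23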